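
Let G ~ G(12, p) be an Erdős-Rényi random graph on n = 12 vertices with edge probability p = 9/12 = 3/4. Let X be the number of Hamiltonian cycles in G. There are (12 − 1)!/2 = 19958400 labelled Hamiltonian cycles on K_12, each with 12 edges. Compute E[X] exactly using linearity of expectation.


K_12 has (12 − 1)!/2 = 19958400 labelled Hamiltonian cycles.
For each such Hamiltonian cycle H, let X_H = 1 if all 12 edges of H are present in G. Then P[X_H = 1] = p^{12} = (3/4)^{12} = 531441/16777216.
By linearity of expectation: E[X] = Σ_H E[X_H] = 19958400 · p^{12} = 19958400 · 531441/16777216 = 82864937925/131072.
Numerically: E[X] ≈ 632209.

E[X] = 19958400 · (3/4)^{12} = 82864937925/131072 ≈ 632209.


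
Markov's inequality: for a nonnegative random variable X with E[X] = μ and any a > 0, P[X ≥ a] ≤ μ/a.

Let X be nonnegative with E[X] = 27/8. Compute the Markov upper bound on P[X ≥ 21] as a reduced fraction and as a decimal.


μ = E[X] = 27/8, a = 21.
Markov: P[X ≥ 21] ≤ μ/a = (27/8)/21 = 9/56.
Numerically: ≈ 0.16071.
(Since a = 21 > μ = 3.37500, the bound 9/56 is < 1 and informative.)

P[X ≥ 21] ≤ 9/56 ≈ 0.16071.


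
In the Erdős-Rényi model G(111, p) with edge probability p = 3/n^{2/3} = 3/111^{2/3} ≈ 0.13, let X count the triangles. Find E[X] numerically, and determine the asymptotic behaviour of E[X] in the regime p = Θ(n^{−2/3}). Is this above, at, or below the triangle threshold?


Number of potential triangles: C(111, 3) = 221815.
Each occurs with probability p³ ≈ (0.13)³ ≈ 2.19138e-03.
By linearity: E[X] = C(111, 3)·p³ ≈ 221815 · 2.19138e-03 ≈ 486.081.
Since α = 2/3 < 1, p = c/n^{2/3} ≫ 1/n is above the triangle threshold p ~ 1/n. Asymptotically E[X] ~ (c³/6)·n^{3(1−α)} = (3³/6)·n^{1} → ∞; triangles are abundant w.h.p.

E[X] ≈ 486.081; in regime p = Θ(1/n^{2/3}) E[X] diverges (above the triangle threshold p ~ 1/n).


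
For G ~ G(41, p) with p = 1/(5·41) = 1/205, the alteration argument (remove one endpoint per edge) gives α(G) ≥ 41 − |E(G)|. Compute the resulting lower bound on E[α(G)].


E[|E(G)|] = C(41, 2)·p = 820 · (1/205) = 4.
E[α(G)] ≥ n − E[|E(G)|] = 41 − 4 = 37.
Numerically: ≈ 37.000000.
(This is only a lower bound; the true E[α(G)] may be larger.)

E[α(G)] ≥ 37 ≈ 37.000000.


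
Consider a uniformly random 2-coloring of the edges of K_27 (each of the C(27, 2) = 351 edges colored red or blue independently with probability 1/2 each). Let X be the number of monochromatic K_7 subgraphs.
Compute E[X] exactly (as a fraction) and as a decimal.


Let X = Σ_S X_S over the C(27, 7) = 888030 subsets S of size 7, where X_S = 1 if the K_7 on S is monochromatic.
For a fixed S, the K_7 on S has C(7, 2) = 21 edges. P[all 21 edges red] = (1/2)^21, and likewise for blue, so P[monochromatic] = 2·(1/2)^21 = 2^{1 − 21} = 1/1048576.
Summing: E[X] = C(27, 7) · 2^{1 − 21} = 888030 · 1/1048576 = 444015/524288.
Numerically: E[X] ≈ 0.84689.

E[X] = C(27,7)·2^(1−C(7,2)) = 444015/524288 ≈ 0.84689.


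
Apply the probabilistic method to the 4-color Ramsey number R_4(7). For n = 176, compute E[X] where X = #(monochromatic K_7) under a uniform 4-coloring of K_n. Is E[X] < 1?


E[X] = C(176, 7) · 4^{1 − 21} = 919790691600 · 4^{−20} = 919790691600/1099511627776.
As a reduced fraction: E[X] = 57486918225/68719476736 ≈ 0.83654.
Is E[X] < 1? YES.
Since E[X] < 1, there exists a 4-coloring of K_{176} with no monochromatic K_7; hence R_4(7) > 176.

E[X] = 57486918225/68719476736 ≈ 0.83654; E[X] < 1, so R_4(7) > 176.


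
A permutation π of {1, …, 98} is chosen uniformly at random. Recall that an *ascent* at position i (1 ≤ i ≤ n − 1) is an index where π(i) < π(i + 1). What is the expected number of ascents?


Write X = Σ X_I over i = 1, …, 97, with X_I the indicator of one ascent.
There are 97 indicators.
For each fixed i, the pair (π(i), π(i+1)) is a uniformly random ordered pair of distinct values from {1, …, 98}; by symmetry P[π(i) < π(i+1)] = 1/2.
By linearity: E[X] = 97 · (1/2) = (98 − 1) · (1/2) = 97/2 ≈ 48.500.

E[X] = 97/2 = 48.500.


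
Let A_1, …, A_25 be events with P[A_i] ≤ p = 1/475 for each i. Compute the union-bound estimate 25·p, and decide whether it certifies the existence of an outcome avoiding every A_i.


Union bound: P[∪_{i=1}^{25} A_i] ≤ Σ_i P[A_i] ≤ 25·p = 25·(1/475) = 1/19.
Numerically: 1/19 ≈ 0.053.
Is 1/19 < 1? YES.
Since P[∪ A_i] ≤ 1/19 < 1, the complement has P[∩ A_i^c] ≥ 1 − 1/19 = 18/19 > 0, so some outcome avoids every A_i.

25·p = 1/19 ≈ 0.053; existence CERTIFIED by the union bound.


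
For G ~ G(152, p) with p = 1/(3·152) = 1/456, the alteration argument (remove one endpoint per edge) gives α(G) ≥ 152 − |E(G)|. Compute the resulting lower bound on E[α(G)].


E[|E(G)|] = C(152, 2)·p = 11476 · (1/456) = 151/6.
E[α(G)] ≥ n − E[|E(G)|] = 152 − 151/6 = 761/6.
Numerically: ≈ 126.833.
(This is only a lower bound; the true E[α(G)] may be larger.)

E[α(G)] ≥ 761/6 ≈ 126.833.


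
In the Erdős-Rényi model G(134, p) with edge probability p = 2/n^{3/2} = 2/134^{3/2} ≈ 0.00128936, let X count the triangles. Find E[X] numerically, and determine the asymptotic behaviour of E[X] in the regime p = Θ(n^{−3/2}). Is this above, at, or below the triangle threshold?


Number of potential triangles: C(134, 3) = 392084.
Each occurs with probability p³ ≈ (0.00128936)³ ≈ 2.14347486e-09.
By linearity: E[X] = C(134, 3)·p³ ≈ 392084 · 2.14347486e-09 ≈ 0.000840.
Since α = 3/2 > 1, p = c/n^{3/2} = o(1/n) is below the triangle threshold p ~ 1/n. Asymptotically E[X] ~ (c³/6)·n^{3(1−α)} = (2³/6)·n^{-1.5} → 0, so by Markov's inequality G has no triangles w.h.p.

E[X] ≈ 0.000840; in regime p = Θ(1/n^{3/2}) E[X] tends to 0 (below the triangle threshold p ~ 1/n).


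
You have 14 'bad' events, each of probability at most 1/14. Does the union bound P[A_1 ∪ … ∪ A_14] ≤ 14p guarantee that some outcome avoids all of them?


Union bound: P[∪_{i=1}^{14} A_i] ≤ Σ_i P[A_i] ≤ 14·p = 14·(1/14) = 1.
Numerically: 1 ≈ 1.000000.
Is 1 < 1? NO.
Since the bound 1 is ≥ 1, the union bound is uninformative here; it does NOT by itself certify existence.

14·p = 1 ≈ 1.000000; existence NOT certified by the union bound.


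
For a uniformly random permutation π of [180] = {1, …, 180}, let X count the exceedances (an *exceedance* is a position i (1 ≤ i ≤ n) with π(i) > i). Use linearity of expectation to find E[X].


Write X = Σ_{i=1}^{180} X_i, where X_i = 1_{π(i) > i}.
For each fixed i, π(i) is uniform over {1, …, 180} (marginal of a uniform permutation), so P[π(i) > i] = (n − i)/n. Summing: Σ_{i=1}^{180} (n − i)/n = (0 + 1 + … + 179)/180 = 180(180 − 1)/(2·180) = (180 − 1)/2.
Hence E[X] = Σ_{i=1}^{180} (180 − i)/180 = 179/2 ≈ 89.500.

E[X] = 179/2 = 89.500.


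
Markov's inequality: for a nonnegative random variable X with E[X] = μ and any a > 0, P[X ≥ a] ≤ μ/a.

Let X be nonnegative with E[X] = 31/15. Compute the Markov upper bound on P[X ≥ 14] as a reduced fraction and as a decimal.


μ = E[X] = 31/15, a = 14.
Markov: P[X ≥ 14] ≤ μ/a = (31/15)/14 = 31/210.
Numerically: ≈ 0.1476.
(Since a = 14 > μ = 2.0667, the bound 31/210 is < 1 and informative.)

P[X ≥ 14] ≤ 31/210 ≈ 0.1476.


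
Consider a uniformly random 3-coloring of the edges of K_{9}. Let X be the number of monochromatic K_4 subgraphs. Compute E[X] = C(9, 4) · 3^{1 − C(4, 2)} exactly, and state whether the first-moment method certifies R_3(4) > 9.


E[X] = C(9, 4) · 3^{1 − 6} = 126 · 3^{−5} = 126/243.
As a reduced fraction: E[X] = 14/27 ≈ 0.5185.
Is E[X] < 1? YES.
Since E[X] < 1, there exists a 3-coloring of K_{9} with no monochromatic K_4; hence R_3(4) > 9.

E[X] = 14/27 ≈ 0.5185; E[X] < 1, so R_3(4) > 9.


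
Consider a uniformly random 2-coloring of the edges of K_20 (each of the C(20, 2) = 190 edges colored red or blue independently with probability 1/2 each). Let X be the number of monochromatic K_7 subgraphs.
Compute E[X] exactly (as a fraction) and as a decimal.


Let X = Σ_S X_S over the C(20, 7) = 77520 subsets S of size 7, where X_S = 1 if the K_7 on S is monochromatic.
For a fixed S, the K_7 on S has C(7, 2) = 21 edges. P[all 21 edges red] = (1/2)^21, and likewise for blue, so P[monochromatic] = 2·(1/2)^21 = 2^{1 − 21} = 1/1048576.
By linearity: E[X] = C(20, 7) · 2^{1 − 21} = 77520 · 1/1048576 = 4845/65536.
Numerically: E[X] ≈ 0.07393.

E[X] = C(20,7)·2^(1−C(7,2)) = 4845/65536 ≈ 0.07393.


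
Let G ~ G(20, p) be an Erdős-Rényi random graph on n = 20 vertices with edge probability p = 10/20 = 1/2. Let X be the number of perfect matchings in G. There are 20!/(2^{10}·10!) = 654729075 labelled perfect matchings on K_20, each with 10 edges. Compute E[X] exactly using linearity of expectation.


K_20 has 20!/(2^{10}·10!) = 654729075 labelled perfect matchings.
For each such perfect matching H, let X_H = 1 if all 10 edges of H are present in G. Then P[X_H = 1] = p^{10} = (1/2)^{10} = 1/1024.
Summing the indicators: E[X] = Σ_H E[X_H] = 654729075 · p^{10} = 654729075 · 1/1024 = 654729075/1024.
Numerically: E[X] ≈ 6.39e+05.

E[X] = 654729075 · (1/2)^{10} = 654729075/1024 ≈ 6.39e+05.


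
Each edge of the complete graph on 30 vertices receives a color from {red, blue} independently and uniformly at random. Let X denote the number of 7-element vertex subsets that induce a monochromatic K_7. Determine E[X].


Let X = Σ_S X_S over the C(30, 7) = 2035800 subsets S of size 7, where X_S = 1 if the K_7 on S is monochromatic.
For a fixed S, the K_7 on S has C(7, 2) = 21 edges. P[all 21 edges red] = (1/2)^21, and likewise for blue, so P[monochromatic] = 2·(1/2)^21 = 2^{1 − 21} = 1/1048576.
Summing: E[X] = C(30, 7) · 2^{1 − 21} = 2035800 · 1/1048576 = 254475/131072.
Numerically: E[X] ≈ 1.941.

E[X] = C(30,7)·2^(1−C(7,2)) = 254475/131072 ≈ 1.941.


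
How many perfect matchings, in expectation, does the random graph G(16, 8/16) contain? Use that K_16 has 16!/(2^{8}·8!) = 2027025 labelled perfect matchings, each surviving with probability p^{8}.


K_16 has 16!/(2^{8}·8!) = 2027025 labelled perfect matchings.
For each such perfect matching H, let X_H = 1 if all 8 edges of H are present in G. Then P[X_H = 1] = p^{8} = (1/2)^{8} = 1/256.
By linearity: E[X] = Σ_H E[X_H] = 2027025 · p^{8} = 2027025 · 1/256 = 2027025/256.
Numerically: E[X] ≈ 7918.

E[X] = 2027025 · (1/2)^{8} = 2027025/256 ≈ 7918.


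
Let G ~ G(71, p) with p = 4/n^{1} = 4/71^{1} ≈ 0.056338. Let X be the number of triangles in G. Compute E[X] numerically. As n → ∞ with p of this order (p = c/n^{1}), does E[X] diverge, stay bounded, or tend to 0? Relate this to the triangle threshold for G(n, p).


Number of potential triangles: C(71, 3) = 57155.
Each occurs with probability p³ ≈ (0.056338)³ ≈ 1.78815404e-04.
By linearity: E[X] = C(71, 3)·p³ ≈ 57155 · 1.78815404e-04 ≈ 10.220194.
Here α = 1, so p = 4/n is exactly at the triangle threshold p ~ 1/n. Asymptotically E[X] → c³/6 = 4³/6 = 32/3 ≈ 10.666667, a bounded constant. In this regime the triangle count is asymptotically Poisson(c³/6).

E[X] ≈ 10.220194; in regime p = Θ(1/n^{1}) E[X] stays bounded (at the triangle threshold p ~ 1/n).


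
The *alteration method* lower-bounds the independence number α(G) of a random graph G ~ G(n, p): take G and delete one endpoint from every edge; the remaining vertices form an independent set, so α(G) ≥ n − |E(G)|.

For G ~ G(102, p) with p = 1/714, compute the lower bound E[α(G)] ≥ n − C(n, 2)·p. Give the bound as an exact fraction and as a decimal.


E[|E(G)|] = C(102, 2)·p = 5151 · (1/714) = 101/14.
E[α(G)] ≥ n − E[|E(G)|] = 102 − 101/14 = 1327/14.
Numerically: ≈ 94.785714.
(This is only a lower bound; the true E[α(G)] may be larger.)

E[α(G)] ≥ 1327/14 ≈ 94.785714.


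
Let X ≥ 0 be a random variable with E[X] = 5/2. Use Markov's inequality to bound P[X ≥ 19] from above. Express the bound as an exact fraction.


μ = E[X] = 5/2, a = 19.
Markov: P[X ≥ 19] ≤ μ/a = (5/2)/19 = 5/38.
Numerically: ≈ 0.1316.
(Since a = 19 > μ = 2.5000, the bound 5/38 is < 1 and informative.)

P[X ≥ 19] ≤ 5/38 ≈ 0.1316.


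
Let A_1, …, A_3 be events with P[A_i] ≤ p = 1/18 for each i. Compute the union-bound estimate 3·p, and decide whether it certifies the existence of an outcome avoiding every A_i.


Union bound: P[∪_{i=1}^{3} A_i] ≤ Σ_i P[A_i] ≤ 3·p = 3·(1/18) = 1/6.
Numerically: 1/6 ≈ 0.167.
Is 1/6 < 1? YES.
Since P[∪ A_i] ≤ 1/6 < 1, the complement has P[∩ A_i^c] ≥ 1 − 1/6 = 5/6 > 0, so some outcome avoids every A_i.

3·p = 1/6 ≈ 0.167; existence CERTIFIED by the union bound.


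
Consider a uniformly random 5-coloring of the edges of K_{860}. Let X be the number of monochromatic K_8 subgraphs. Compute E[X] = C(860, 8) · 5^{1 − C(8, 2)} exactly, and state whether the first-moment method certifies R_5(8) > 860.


E[X] = C(860, 8) · 5^{1 − 28} = 7182671140665308145 · 5^{−27} = 7182671140665308145/7450580596923828125.
As a reduced fraction: E[X] = 1436534228133061629/1490116119384765625 ≈ 0.964042.
Is E[X] < 1? YES.
Since E[X] < 1, there exists a 5-coloring of K_{860} with no monochromatic K_8; hence R_5(8) > 860.

E[X] = 1436534228133061629/1490116119384765625 ≈ 0.964042; E[X] < 1, so R_5(8) > 860.


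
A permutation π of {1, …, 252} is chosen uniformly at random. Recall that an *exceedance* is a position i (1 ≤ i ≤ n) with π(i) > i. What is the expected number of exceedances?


Write X = Σ_{i=1}^{252} X_i, where X_i = 1_{π(i) > i}.
For each fixed i, π(i) is uniform over {1, …, 252} (marginal of a uniform permutation), so P[π(i) > i] = (n − i)/n. Summing: Σ_{i=1}^{252} (n − i)/n = (0 + 1 + … + 251)/252 = 252(252 − 1)/(2·252) = (252 − 1)/2.
Hence E[X] = Σ_{i=1}^{252} (252 − i)/252 = 251/2 ≈ 125.500000.

E[X] = 251/2 = 125.500000.


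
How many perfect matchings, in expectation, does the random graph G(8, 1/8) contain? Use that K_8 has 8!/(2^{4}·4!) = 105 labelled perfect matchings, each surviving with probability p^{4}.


K_8 has 8!/(2^{4}·4!) = 105 labelled perfect matchings.
For each such perfect matching H, let X_H = 1 if all 4 edges of H are present in G. Then P[X_H = 1] = p^{4} = (1/8)^{4} = 1/4096.
By linearity: E[X] = Σ_H E[X_H] = 105 · p^{4} = 105 · 1/4096 = 105/4096.
Numerically: E[X] ≈ 0.0256348.

E[X] = 105 · (1/8)^{4} = 105/4096 ≈ 0.0256348.


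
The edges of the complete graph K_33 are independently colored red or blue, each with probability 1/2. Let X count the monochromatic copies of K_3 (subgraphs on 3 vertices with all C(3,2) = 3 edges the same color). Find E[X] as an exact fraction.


Let X = Σ_S X_S over the C(33, 3) = 5456 subsets S of size 3, where X_S = 1 if the K_3 on S is monochromatic.
For a fixed S, the K_3 on S has C(3, 2) = 3 edges. P[all 3 edges red] = (1/2)^3, and likewise for blue, so P[monochromatic] = 2·(1/2)^3 = 2^{1 − 3} = 1/4.
By linearity of expectation: E[X] = C(33, 3) · 2^{1 − 3} = 5456 · 1/4 = 1364.
Numerically: E[X] ≈ 1364.0000.

E[X] = C(33,3)·2^(1−C(3,2)) = 1364 ≈ 1364.0000.


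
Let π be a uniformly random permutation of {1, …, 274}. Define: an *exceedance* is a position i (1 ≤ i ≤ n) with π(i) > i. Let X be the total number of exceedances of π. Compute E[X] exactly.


Write X = Σ_{i=1}^{274} X_i, where X_i = 1_{π(i) > i}.
For each fixed i, π(i) is uniform over {1, …, 274} (marginal of a uniform permutation), so P[π(i) > i] = (n − i)/n. Summing: Σ_{i=1}^{274} (n − i)/n = (0 + 1 + … + 273)/274 = 274(274 − 1)/(2·274) = (274 − 1)/2.
Hence E[X] = Σ_{i=1}^{274} (274 − i)/274 = 273/2 ≈ 136.500000.

E[X] = 273/2 = 136.500000.


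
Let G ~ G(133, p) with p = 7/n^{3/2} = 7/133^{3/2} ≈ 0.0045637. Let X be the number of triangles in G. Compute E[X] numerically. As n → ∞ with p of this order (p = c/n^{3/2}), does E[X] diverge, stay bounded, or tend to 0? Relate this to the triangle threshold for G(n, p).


Number of potential triangles: C(133, 3) = 383306.
Each occurs with probability p³ ≈ (0.0045637)³ ≈ 9.5052104e-08.
By linearity: E[X] = C(133, 3)·p³ ≈ 383306 · 9.5052104e-08 ≈ 0.03643.
Since α = 3/2 > 1, p = c/n^{3/2} = o(1/n) is below the triangle threshold p ~ 1/n. Asymptotically E[X] ~ (c³/6)·n^{3(1−α)} = (7³/6)·n^{-1.5} → 0, so by Markov's inequality G has no triangles w.h.p.

E[X] ≈ 0.03643; in regime p = Θ(1/n^{3/2}) E[X] tends to 0 (below the triangle threshold p ~ 1/n).


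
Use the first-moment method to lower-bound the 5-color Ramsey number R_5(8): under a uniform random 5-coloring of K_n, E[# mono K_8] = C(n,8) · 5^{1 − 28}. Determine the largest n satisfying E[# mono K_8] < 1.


We need C(n, 8) · 5^{1 − 28} < 1, i.e. C(n, 8) < 5^{28 − 1} = 7450580596923828125.
Check values of n near the boundary:
  n = 861: C(861, 8) = 7250034996615275865; 7250034996615275865 < 7450580596923828125? YES
  n = 862: C(862, 8) = 7317951015318931845; 7317951015318931845 < 7450580596923828125? YES
  n = 863: C(863, 8) = 7386423071602617757; 7386423071602617757 < 7450580596923828125? YES
  n = 864: C(864, 8) = 7455455062926006708; 7455455062926006708 < 7450580596923828125? NO
  n = 865: C(865, 8) = 7525050909487743060; 7525050909487743060 < 7450580596923828125? NO
  n = 866: C(866, 8) = 7595214554331451620; 7595214554331451620 < 7450580596923828125? NO
The largest n with C(n, 8) < 7450580596923828125 is n = 863 (where E[X] = 7386423071602617757/7450580596923828125 ≈ 0.991389). Hence R_5(8) > 863, i.e. R_5(8) ≥ 864.

Largest n = 863; hence R_5(8) > 863.


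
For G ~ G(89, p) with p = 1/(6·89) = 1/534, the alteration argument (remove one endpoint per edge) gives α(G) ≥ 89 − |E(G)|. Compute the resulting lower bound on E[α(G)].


E[|E(G)|] = C(89, 2)·p = 3916 · (1/534) = 22/3.
E[α(G)] ≥ n − E[|E(G)|] = 89 − 22/3 = 245/3.
Numerically: ≈ 81.666667.
(This is only a lower bound; the true E[α(G)] may be larger.)

E[α(G)] ≥ 245/3 ≈ 81.666667.


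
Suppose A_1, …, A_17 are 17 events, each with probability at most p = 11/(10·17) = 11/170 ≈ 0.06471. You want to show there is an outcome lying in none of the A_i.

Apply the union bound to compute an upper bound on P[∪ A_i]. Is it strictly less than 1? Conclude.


Union bound: P[∪_{i=1}^{17} A_i] ≤ Σ_i P[A_i] ≤ 17·p = 17·(11/170) = 11/10.
Numerically: 11/10 ≈ 1.10000.
Is 11/10 < 1? NO.
Since the bound 11/10 is ≥ 1, the union bound is uninformative here; it does NOT by itself certify existence.

17·p = 11/10 ≈ 1.10000; existence NOT certified by the union bound.


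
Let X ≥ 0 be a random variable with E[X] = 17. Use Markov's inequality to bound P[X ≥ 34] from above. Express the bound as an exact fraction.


μ = E[X] = 17, a = 34.
Markov: P[X ≥ 34] ≤ μ/a = (17)/34 = 1/2.
Numerically: ≈ 0.500000.
(Since a = 34 > μ = 17.000000, the bound 1/2 is < 1 and informative.)

P[X ≥ 34] ≤ 1/2 ≈ 0.500000.


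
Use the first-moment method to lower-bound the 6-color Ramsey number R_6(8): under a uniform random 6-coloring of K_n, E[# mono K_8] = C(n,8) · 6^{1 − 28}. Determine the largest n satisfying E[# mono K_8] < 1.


We need C(n, 8) · 6^{1 − 28} < 1, i.e. C(n, 8) < 6^{28 − 1} = 1023490369077469249536.
Check values of n near the boundary:
  n = 1591: C(1591, 8) = 1000427749141189953870; 1000427749141189953870 < 1023490369077469249536? YES
  n = 1592: C(1592, 8) = 1005480414540892933435; 1005480414540892933435 < 1023490369077469249536? YES
  n = 1593: C(1593, 8) = 1010555394551193970323; 1010555394551193970323 < 1023490369077469249536? YES
  n = 1594: C(1594, 8) = 1015652773590544255167; 1015652773590544255167 < 1023490369077469249536? YES
  n = 1595: C(1595, 8) = 1020772636343363633895; 1020772636343363633895 < 1023490369077469249536? YES
  n = 1596: C(1596, 8) = 1025915067760710553965; 1025915067760710553965 < 1023490369077469249536? NO
The largest n with C(n, 8) < 1023490369077469249536 is n = 1595 (where E[X] = 113419181815929292655/113721152119718805504 ≈ 0.997). Hence R_6(8) > 1595, i.e. R_6(8) ≥ 1596.

Largest n = 1595; hence R_6(8) > 1595.


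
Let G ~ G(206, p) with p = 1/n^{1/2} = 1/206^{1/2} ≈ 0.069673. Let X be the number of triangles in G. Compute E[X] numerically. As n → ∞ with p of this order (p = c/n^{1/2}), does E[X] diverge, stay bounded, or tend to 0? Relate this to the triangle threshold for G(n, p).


Number of potential triangles: C(206, 3) = 1435820.
Each occurs with probability p³ ≈ (0.069673)³ ≈ 3.3821991e-04.
By linearity: E[X] = C(206, 3)·p³ ≈ 1435820 · 3.3821991e-04 ≈ 485.62291.
Since α = 1/2 < 1, p = c/n^{1/2} ≫ 1/n is above the triangle threshold p ~ 1/n. Asymptotically E[X] ~ (c³/6)·n^{3(1−α)} = (1³/6)·n^{1.5} → ∞; triangles are abundant w.h.p.

E[X] ≈ 485.62291; in regime p = Θ(1/n^{1/2}) E[X] diverges (above the triangle threshold p ~ 1/n).


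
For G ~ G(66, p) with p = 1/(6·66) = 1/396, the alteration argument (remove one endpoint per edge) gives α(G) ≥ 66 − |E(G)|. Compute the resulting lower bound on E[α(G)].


E[|E(G)|] = C(66, 2)·p = 2145 · (1/396) = 65/12.
E[α(G)] ≥ n − E[|E(G)|] = 66 − 65/12 = 727/12.
Numerically: ≈ 60.5833.
(This is only a lower bound; the true E[α(G)] may be larger.)

E[α(G)] ≥ 727/12 ≈ 60.5833.


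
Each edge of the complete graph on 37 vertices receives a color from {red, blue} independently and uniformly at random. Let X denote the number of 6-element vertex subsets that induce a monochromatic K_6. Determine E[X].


Let X = Σ_S X_S over the C(37, 6) = 2324784 subsets S of size 6, where X_S = 1 if the K_6 on S is monochromatic.
For a fixed S, the K_6 on S has C(6, 2) = 15 edges. P[all 15 edges red] = (1/2)^15, and likewise for blue, so P[monochromatic] = 2·(1/2)^15 = 2^{1 − 15} = 1/16384.
By linearity of expectation: E[X] = C(37, 6) · 2^{1 − 15} = 2324784 · 1/16384 = 145299/1024.
Numerically: E[X] ≈ 141.894.

E[X] = C(37,6)·2^(1−C(6,2)) = 145299/1024 ≈ 141.894.


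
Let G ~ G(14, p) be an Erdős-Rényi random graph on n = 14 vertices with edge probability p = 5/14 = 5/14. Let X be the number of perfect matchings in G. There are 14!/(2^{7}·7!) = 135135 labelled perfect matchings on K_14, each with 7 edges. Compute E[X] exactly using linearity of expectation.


K_14 has 14!/(2^{7}·7!) = 135135 labelled perfect matchings.
For each such perfect matching H, let X_H = 1 if all 7 edges of H are present in G. Then P[X_H = 1] = p^{7} = (5/14)^{7} = 78125/105413504.
Summing the indicators: E[X] = Σ_H E[X_H] = 135135 · p^{7} = 135135 · 78125/105413504 = 1508203125/15059072.
Numerically: E[X] ≈ 100.15.

E[X] = 135135 · (5/14)^{7} = 1508203125/15059072 ≈ 100.15.


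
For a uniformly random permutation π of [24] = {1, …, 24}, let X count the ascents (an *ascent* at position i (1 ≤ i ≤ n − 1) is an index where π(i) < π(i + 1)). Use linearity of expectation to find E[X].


Write X = Σ X_I over i = 1, …, 23, with X_I the indicator of one ascent.
There are 23 indicators.
For each fixed i, the pair (π(i), π(i+1)) is a uniformly random ordered pair of distinct values from {1, …, 24}; by symmetry P[π(i) < π(i+1)] = 1/2.
By linearity: E[X] = 23 · (1/2) = (24 − 1) · (1/2) = 23/2 ≈ 11.50000.

E[X] = 23/2 = 11.50000.


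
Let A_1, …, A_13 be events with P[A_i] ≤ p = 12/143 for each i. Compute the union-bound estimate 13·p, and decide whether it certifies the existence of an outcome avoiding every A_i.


Union bound: P[∪_{i=1}^{13} A_i] ≤ Σ_i P[A_i] ≤ 13·p = 13·(12/143) = 12/11.
Numerically: 12/11 ≈ 1.0909091.
Is 12/11 < 1? NO.
Since the bound 12/11 is ≥ 1, the union bound is uninformative here; it does NOT by itself certify existence.

13·p = 12/11 ≈ 1.0909091; existence NOT certified by the union bound.


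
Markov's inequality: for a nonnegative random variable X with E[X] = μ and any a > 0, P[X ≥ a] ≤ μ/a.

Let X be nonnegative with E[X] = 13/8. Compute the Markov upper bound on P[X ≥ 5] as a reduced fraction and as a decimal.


μ = E[X] = 13/8, a = 5.
Markov: P[X ≥ 5] ≤ μ/a = (13/8)/5 = 13/40.
Numerically: ≈ 0.325000.
(Since a = 5 > μ = 1.625000, the bound 13/40 is < 1 and informative.)

P[X ≥ 5] ≤ 13/40 ≈ 0.325000.


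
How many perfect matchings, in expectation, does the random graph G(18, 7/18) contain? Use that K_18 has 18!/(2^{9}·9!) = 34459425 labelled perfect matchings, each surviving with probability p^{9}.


K_18 has 18!/(2^{9}·9!) = 34459425 labelled perfect matchings.
For each such perfect matching H, let X_H = 1 if all 9 edges of H are present in G. Then P[X_H = 1] = p^{9} = (7/18)^{9} = 40353607/198359290368.
By linearity: E[X] = Σ_H E[X_H] = 34459425 · p^{9} = 34459425 · 40353607/198359290368 = 17167433257975/2448880128.
Numerically: E[X] ≈ 7010.3.

E[X] = 34459425 · (7/18)^{9} = 17167433257975/2448880128 ≈ 7010.3.


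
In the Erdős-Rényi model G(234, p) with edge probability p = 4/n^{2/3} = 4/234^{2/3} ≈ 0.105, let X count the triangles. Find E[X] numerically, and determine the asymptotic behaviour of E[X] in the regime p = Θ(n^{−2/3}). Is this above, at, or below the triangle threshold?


Number of potential triangles: C(234, 3) = 2108184.
Each occurs with probability p³ ≈ (0.105)³ ≈ 1.16882e-03.
By linearity: E[X] = C(234, 3)·p³ ≈ 2108184 · 1.16882e-03 ≈ 2464.091.
Since α = 2/3 < 1, p = c/n^{2/3} ≫ 1/n is above the triangle threshold p ~ 1/n. Asymptotically E[X] ~ (c³/6)·n^{3(1−α)} = (4³/6)·n^{1} → ∞; triangles are abundant w.h.p.

E[X] ≈ 2464.091; in regime p = Θ(1/n^{2/3}) E[X] diverges (above the triangle threshold p ~ 1/n).


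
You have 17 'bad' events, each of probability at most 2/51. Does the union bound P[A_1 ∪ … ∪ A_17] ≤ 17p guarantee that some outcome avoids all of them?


Union bound: P[∪_{i=1}^{17} A_i] ≤ Σ_i P[A_i] ≤ 17·p = 17·(2/51) = 2/3.
Numerically: 2/3 ≈ 0.666667.
Is 2/3 < 1? YES.
Since P[∪ A_i] ≤ 2/3 < 1, the complement has P[∩ A_i^c] ≥ 1 − 2/3 = 1/3 > 0, so some outcome avoids every A_i.

17·p = 2/3 ≈ 0.666667; existence CERTIFIED by the union bound.


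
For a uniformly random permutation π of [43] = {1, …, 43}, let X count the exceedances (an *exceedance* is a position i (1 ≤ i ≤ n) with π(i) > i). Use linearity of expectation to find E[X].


Write X = Σ_{i=1}^{43} X_i, where X_i = 1_{π(i) > i}.
For each fixed i, π(i) is uniform over {1, …, 43} (marginal of a uniform permutation), so P[π(i) > i] = (n − i)/n. Summing: Σ_{i=1}^{43} (n − i)/n = (0 + 1 + … + 42)/43 = 43(43 − 1)/(2·43) = (43 − 1)/2.
Hence E[X] = Σ_{i=1}^{43} (43 − i)/43 = 21 ≈ 21.0000.

E[X] = 21 = 21.0000.


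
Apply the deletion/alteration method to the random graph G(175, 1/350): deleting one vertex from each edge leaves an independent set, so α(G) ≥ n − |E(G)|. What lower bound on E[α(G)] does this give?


E[|E(G)|] = C(175, 2)·p = 15225 · (1/350) = 87/2.
E[α(G)] ≥ n − E[|E(G)|] = 175 − 87/2 = 263/2.
Numerically: ≈ 131.5000.
(This is only a lower bound; the true E[α(G)] may be larger.)

E[α(G)] ≥ 263/2 ≈ 131.5000.


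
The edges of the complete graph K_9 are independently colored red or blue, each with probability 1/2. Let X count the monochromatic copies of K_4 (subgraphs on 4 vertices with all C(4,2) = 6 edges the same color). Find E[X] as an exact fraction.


Let X = Σ_S X_S over the C(9, 4) = 126 subsets S of size 4, where X_S = 1 if the K_4 on S is monochromatic.
For a fixed S, the K_4 on S has C(4, 2) = 6 edges. P[all 6 edges red] = (1/2)^6, and likewise for blue, so P[monochromatic] = 2·(1/2)^6 = 2^{1 − 6} = 1/32.
By linearity of expectation: E[X] = C(9, 4) · 2^{1 − 6} = 126 · 1/32 = 63/16.
Numerically: E[X] ≈ 3.937500.

E[X] = C(9,4)·2^(1−C(4,2)) = 63/16 ≈ 3.937500.


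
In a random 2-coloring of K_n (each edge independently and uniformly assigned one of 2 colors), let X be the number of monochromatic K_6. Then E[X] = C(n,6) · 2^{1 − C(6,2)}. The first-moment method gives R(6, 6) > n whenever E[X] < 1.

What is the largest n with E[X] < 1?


We need C(n, 6) · 2^{1 − 15} < 1, i.e. C(n, 6) < 2^{15 − 1} = 16384.
Check values of n near the boundary:
  n = 14: C(14, 6) = 3003; 3003 < 16384? YES
  n = 15: C(15, 6) = 5005; 5005 < 16384? YES
  n = 16: C(16, 6) = 8008; 8008 < 16384? YES
  n = 17: C(17, 6) = 12376; 12376 < 16384? YES
  n = 18: C(18, 6) = 18564; 18564 < 16384? NO
  n = 19: C(19, 6) = 27132; 27132 < 16384? NO
  n = 20: C(20, 6) = 38760; 38760 < 16384? NO
The largest n with C(n, 6) < 16384 is n = 17 (where E[X] = 1547/2048 ≈ 0.755). Hence R(6, 6) > 17, i.e. R(6, 6) ≥ 18.

Largest n = 17; hence R(6, 6) > 17.


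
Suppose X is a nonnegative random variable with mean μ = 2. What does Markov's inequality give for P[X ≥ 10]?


μ = E[X] = 2, a = 10.
Markov: P[X ≥ 10] ≤ μ/a = (2)/10 = 1/5.
Numerically: ≈ 0.200000.
(Since a = 10 > μ = 2.000000, the bound 1/5 is < 1 and informative.)

P[X ≥ 10] ≤ 1/5 ≈ 0.200000.


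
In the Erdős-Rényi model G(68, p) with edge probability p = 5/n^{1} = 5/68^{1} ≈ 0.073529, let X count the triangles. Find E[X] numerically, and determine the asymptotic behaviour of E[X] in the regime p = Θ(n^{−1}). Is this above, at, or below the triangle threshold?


Number of potential triangles: C(68, 3) = 50116.
Each occurs with probability p³ ≈ (0.073529)³ ≈ 3.9754223e-04.
By linearity: E[X] = C(68, 3)·p³ ≈ 50116 · 3.9754223e-04 ≈ 19.92323.
Here α = 1, so p = 5/n is exactly at the triangle threshold p ~ 1/n. Asymptotically E[X] → c³/6 = 5³/6 = 125/6 ≈ 20.83333, a bounded constant. In this regime the triangle count is asymptotically Poisson(c³/6).

E[X] ≈ 19.92323; in regime p = Θ(1/n^{1}) E[X] stays bounded (at the triangle threshold p ~ 1/n).


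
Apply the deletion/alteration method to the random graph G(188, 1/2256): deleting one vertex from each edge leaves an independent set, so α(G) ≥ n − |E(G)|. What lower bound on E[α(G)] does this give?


E[|E(G)|] = C(188, 2)·p = 17578 · (1/2256) = 187/24.
E[α(G)] ≥ n − E[|E(G)|] = 188 − 187/24 = 4325/24.
Numerically: ≈ 180.20833.
(This is only a lower bound; the true E[α(G)] may be larger.)

E[α(G)] ≥ 4325/24 ≈ 180.20833.


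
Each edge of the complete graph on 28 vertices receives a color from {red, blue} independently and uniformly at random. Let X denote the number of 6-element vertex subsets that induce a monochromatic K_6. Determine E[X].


Let X = Σ_S X_S over the C(28, 6) = 376740 subsets S of size 6, where X_S = 1 if the K_6 on S is monochromatic.
For a fixed S, the K_6 on S has C(6, 2) = 15 edges. P[all 15 edges red] = (1/2)^15, and likewise for blue, so P[monochromatic] = 2·(1/2)^15 = 2^{1 − 15} = 1/16384.
By linearity of expectation: E[X] = C(28, 6) · 2^{1 − 15} = 376740 · 1/16384 = 94185/4096.
Numerically: E[X] ≈ 22.9944.

E[X] = C(28,6)·2^(1−C(6,2)) = 94185/4096 ≈ 22.9944.


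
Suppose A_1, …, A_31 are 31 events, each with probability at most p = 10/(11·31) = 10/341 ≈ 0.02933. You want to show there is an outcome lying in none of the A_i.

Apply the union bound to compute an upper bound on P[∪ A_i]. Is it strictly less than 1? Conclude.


Union bound: P[∪_{i=1}^{31} A_i] ≤ Σ_i P[A_i] ≤ 31·p = 31·(10/341) = 10/11.
Numerically: 10/11 ≈ 0.90909.
Is 10/11 < 1? YES.
Since P[∪ A_i] ≤ 10/11 < 1, the complement has P[∩ A_i^c] ≥ 1 − 10/11 = 1/11 > 0, so some outcome avoids every A_i.

31·p = 10/11 ≈ 0.90909; existence CERTIFIED by the union bound.


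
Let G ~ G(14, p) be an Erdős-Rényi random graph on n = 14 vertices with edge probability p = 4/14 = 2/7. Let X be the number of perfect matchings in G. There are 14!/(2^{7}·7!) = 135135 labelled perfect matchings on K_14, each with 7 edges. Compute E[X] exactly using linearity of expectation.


K_14 has 14!/(2^{7}·7!) = 135135 labelled perfect matchings.
For each such perfect matching H, let X_H = 1 if all 7 edges of H are present in G. Then P[X_H = 1] = p^{7} = (2/7)^{7} = 128/823543.
By linearity: E[X] = Σ_H E[X_H] = 135135 · p^{7} = 135135 · 128/823543 = 2471040/117649.
Numerically: E[X] ≈ 21.003.

E[X] = 135135 · (2/7)^{7} = 2471040/117649 ≈ 21.003.


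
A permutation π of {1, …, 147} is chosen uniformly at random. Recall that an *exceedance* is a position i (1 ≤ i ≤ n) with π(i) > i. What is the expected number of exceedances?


Write X = Σ_{i=1}^{147} X_i, where X_i = 1_{π(i) > i}.
For each fixed i, π(i) is uniform over {1, …, 147} (marginal of a uniform permutation), so P[π(i) > i] = (n − i)/n. Summing: Σ_{i=1}^{147} (n − i)/n = (0 + 1 + … + 146)/147 = 147(147 − 1)/(2·147) = (147 − 1)/2.
Hence E[X] = Σ_{i=1}^{147} (147 − i)/147 = 73 ≈ 73.000000.

E[X] = 73 = 73.000000.


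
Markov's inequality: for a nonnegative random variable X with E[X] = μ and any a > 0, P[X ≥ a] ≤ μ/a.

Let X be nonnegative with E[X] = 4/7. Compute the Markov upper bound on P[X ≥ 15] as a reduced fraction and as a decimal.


μ = E[X] = 4/7, a = 15.
Markov: P[X ≥ 15] ≤ μ/a = (4/7)/15 = 4/105.
Numerically: ≈ 0.038095.
(Since a = 15 > μ = 0.571429, the bound 4/105 is < 1 and informative.)

P[X ≥ 15] ≤ 4/105 ≈ 0.038095.


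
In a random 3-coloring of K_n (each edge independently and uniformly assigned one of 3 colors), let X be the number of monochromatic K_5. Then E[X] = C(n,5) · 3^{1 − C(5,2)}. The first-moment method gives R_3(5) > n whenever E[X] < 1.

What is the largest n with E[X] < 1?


We need C(n, 5) · 3^{1 − 10} < 1, i.e. C(n, 5) < 3^{10 − 1} = 19683.
Check values of n near the boundary:
  n = 19: C(19, 5) = 11628; 11628 < 19683? YES
  n = 20: C(20, 5) = 15504; 15504 < 19683? YES
  n = 21: C(21, 5) = 20349; 20349 < 19683? NO
The largest n with C(n, 5) < 19683 is n = 20 (where E[X] = 5168/6561 ≈ 0.7877). Hence R_3(5) > 20, i.e. R_3(5) ≥ 21.

Largest n = 20; hence R_3(5) > 20.


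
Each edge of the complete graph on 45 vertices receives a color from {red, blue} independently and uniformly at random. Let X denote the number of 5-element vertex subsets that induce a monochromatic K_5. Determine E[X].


Let X = Σ_S X_S over the C(45, 5) = 1221759 subsets S of size 5, where X_S = 1 if the K_5 on S is monochromatic.
For a fixed S, the K_5 on S has C(5, 2) = 10 edges. P[all 10 edges red] = (1/2)^10, and likewise for blue, so P[monochromatic] = 2·(1/2)^10 = 2^{1 − 10} = 1/512.
By linearity of expectation: E[X] = C(45, 5) · 2^{1 − 10} = 1221759 · 1/512 = 1221759/512.
Numerically: E[X] ≈ 2386.248047.

E[X] = C(45,5)·2^(1−C(5,2)) = 1221759/512 ≈ 2386.248047.


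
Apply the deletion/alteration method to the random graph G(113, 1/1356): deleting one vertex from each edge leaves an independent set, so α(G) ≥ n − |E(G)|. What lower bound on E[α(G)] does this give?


E[|E(G)|] = C(113, 2)·p = 6328 · (1/1356) = 14/3.
E[α(G)] ≥ n − E[|E(G)|] = 113 − 14/3 = 325/3.
Numerically: ≈ 108.33333.
(This is only a lower bound; the true E[α(G)] may be larger.)

E[α(G)] ≥ 325/3 ≈ 108.33333.


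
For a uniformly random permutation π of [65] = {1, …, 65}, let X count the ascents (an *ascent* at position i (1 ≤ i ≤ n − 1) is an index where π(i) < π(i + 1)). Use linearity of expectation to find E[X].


Write X = Σ X_I over i = 1, …, 64, with X_I the indicator of one ascent.
There are 64 indicators.
For each fixed i, the pair (π(i), π(i+1)) is a uniformly random ordered pair of distinct values from {1, …, 65}; by symmetry P[π(i) < π(i+1)] = 1/2.
By linearity: E[X] = 64 · (1/2) = (65 − 1) · (1/2) = 32 ≈ 32.0000.

E[X] = 32 = 32.0000.


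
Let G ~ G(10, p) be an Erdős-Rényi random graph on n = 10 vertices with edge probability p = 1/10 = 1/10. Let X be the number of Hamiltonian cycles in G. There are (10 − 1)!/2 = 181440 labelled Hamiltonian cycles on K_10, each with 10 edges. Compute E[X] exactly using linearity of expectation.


K_10 has (10 − 1)!/2 = 181440 labelled Hamiltonian cycles.
For each such Hamiltonian cycle H, let X_H = 1 if all 10 edges of H are present in G. Then P[X_H = 1] = p^{10} = (1/10)^{10} = 1/10000000000.
Summing the indicators: E[X] = Σ_H E[X_H] = 181440 · p^{10} = 181440 · 1/10000000000 = 567/31250000.
Numerically: E[X] ≈ 1.8144e-05.

E[X] = 181440 · (1/10)^{10} = 567/31250000 ≈ 1.8144e-05.


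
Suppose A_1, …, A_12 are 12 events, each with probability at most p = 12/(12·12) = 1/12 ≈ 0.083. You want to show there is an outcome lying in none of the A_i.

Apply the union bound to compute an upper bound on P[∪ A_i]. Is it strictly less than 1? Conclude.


Union bound: P[∪_{i=1}^{12} A_i] ≤ Σ_i P[A_i] ≤ 12·p = 12·(1/12) = 1.
Numerically: 1 ≈ 1.000.
Is 1 < 1? NO.
Since the bound 1 is ≥ 1, the union bound is uninformative here; it does NOT by itself certify existence.

12·p = 1 ≈ 1.000; existence NOT certified by the union bound.


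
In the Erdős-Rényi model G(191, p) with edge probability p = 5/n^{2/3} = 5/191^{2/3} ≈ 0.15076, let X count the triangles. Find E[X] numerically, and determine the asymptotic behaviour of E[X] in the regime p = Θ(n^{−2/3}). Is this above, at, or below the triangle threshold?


Number of potential triangles: C(191, 3) = 1143135.
Each occurs with probability p³ ≈ (0.15076)³ ≈ 3.4264412e-03.
By linearity: E[X] = C(191, 3)·p³ ≈ 1143135 · 3.4264412e-03 ≈ 3916.88482.
Since α = 2/3 < 1, p = c/n^{2/3} ≫ 1/n is above the triangle threshold p ~ 1/n. Asymptotically E[X] ~ (c³/6)·n^{3(1−α)} = (5³/6)·n^{1} → ∞; triangles are abundant w.h.p.

E[X] ≈ 3916.88482; in regime p = Θ(1/n^{2/3}) E[X] diverges (above the triangle threshold p ~ 1/n).


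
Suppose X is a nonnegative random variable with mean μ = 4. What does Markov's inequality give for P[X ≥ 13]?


μ = E[X] = 4, a = 13.
Markov: P[X ≥ 13] ≤ μ/a = (4)/13 = 4/13.
Numerically: ≈ 0.3077.
(Since a = 13 > μ = 4.0000, the bound 4/13 is < 1 and informative.)

P[X ≥ 13] ≤ 4/13 ≈ 0.3077.


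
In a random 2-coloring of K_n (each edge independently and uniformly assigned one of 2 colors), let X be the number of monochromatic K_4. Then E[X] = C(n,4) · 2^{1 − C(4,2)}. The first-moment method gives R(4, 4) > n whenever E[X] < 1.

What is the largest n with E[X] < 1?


We need C(n, 4) · 2^{1 − 6} < 1, i.e. C(n, 4) < 2^{6 − 1} = 32.
Check values of n near the boundary:
  n = 4: C(4, 4) = 1; 1 < 32? YES
  n = 5: C(5, 4) = 5; 5 < 32? YES
  n = 6: C(6, 4) = 15; 15 < 32? YES
  n = 7: C(7, 4) = 35; 35 < 32? NO
The largest n with C(n, 4) < 32 is n = 6 (where E[X] = 15/32 ≈ 0.4687500). Hence R(4, 4) > 6, i.e. R(4, 4) ≥ 7.

Largest n = 6; hence R(4, 4) > 6.


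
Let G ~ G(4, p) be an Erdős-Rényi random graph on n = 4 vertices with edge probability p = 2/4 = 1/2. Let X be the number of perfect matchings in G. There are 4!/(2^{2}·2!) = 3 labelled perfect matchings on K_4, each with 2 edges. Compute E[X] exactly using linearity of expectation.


K_4 has 4!/(2^{2}·2!) = 3 labelled perfect matchings.
For each such perfect matching H, let X_H = 1 if all 2 edges of H are present in G. Then P[X_H = 1] = p^{2} = (1/2)^{2} = 1/4.
By linearity: E[X] = Σ_H E[X_H] = 3 · p^{2} = 3 · 1/4 = 3/4.
Numerically: E[X] ≈ 0.75.

E[X] = 3 · (1/2)^{2} = 3/4 ≈ 0.75.


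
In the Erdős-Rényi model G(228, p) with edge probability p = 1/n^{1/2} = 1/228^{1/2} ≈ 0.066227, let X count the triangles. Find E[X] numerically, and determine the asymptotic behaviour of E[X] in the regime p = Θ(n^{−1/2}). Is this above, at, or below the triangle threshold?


Number of potential triangles: C(228, 3) = 1949476.
Each occurs with probability p³ ≈ (0.066227)³ ≈ 2.9046762e-04.
By linearity: E[X] = C(228, 3)·p³ ≈ 1949476 · 2.9046762e-04 ≈ 566.25966.
Since α = 1/2 < 1, p = c/n^{1/2} ≫ 1/n is above the triangle threshold p ~ 1/n. Asymptotically E[X] ~ (c³/6)·n^{3(1−α)} = (1³/6)·n^{1.5} → ∞; triangles are abundant w.h.p.

E[X] ≈ 566.25966; in regime p = Θ(1/n^{1/2}) E[X] diverges (above the triangle threshold p ~ 1/n).
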